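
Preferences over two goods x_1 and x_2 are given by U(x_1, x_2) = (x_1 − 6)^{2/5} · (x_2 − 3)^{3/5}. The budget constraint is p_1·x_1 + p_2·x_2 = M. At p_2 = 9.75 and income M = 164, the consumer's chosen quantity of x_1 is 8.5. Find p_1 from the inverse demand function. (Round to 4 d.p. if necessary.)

MRS = (2/3)·(x_2−3)/(x_1−6). Tangency with p_1/p_2 gives x_2−3 = (3/2)·(p_1/p_2)·(x_1−6).
Substituting into the budget: x_1* = 6 + 0.4·(M − 6·p_1 − 3·p_2)/p_1, and x_2* = 3 + 0.6·(…)/p_2.
Set x_1* = 8.5 in the demand function and solve for p_1: p_1 = 11.

p_1 = 11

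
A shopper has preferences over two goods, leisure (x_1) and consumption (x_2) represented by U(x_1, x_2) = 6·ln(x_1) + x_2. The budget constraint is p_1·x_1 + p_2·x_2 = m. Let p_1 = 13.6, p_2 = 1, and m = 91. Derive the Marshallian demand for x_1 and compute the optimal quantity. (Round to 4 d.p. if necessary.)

x_1* = 0.4412

MU_x_1 = 6/x_1, MU_x_2 = 1. Tangency: 6/x_1 = p_1/p_2.
So x_1*(p_1,p_2) = 6·p_2/p_1, independent of income; and x_2* = (m − 6·p_2)/p_2.
At the given prices: x_1* = 6·1/13.6 = 0.4412.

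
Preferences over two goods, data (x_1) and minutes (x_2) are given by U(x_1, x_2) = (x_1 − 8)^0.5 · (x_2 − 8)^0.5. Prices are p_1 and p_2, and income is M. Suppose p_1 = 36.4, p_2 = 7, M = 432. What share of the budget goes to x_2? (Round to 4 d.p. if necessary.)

share on x_2 = 0.2278

Substituting into the budget: x_1* = 8 + 0.5·(M − 8·p_1 − 8·p_2)/p_1, and x_2* = 8 + 0.5·(…)/p_2.
Discretionary income = 432 − 8·36.4 − 8·7 = 84.8; x_1* = 8 + 0.5·84.8/36.4 = 9.1648; x_2* = 8 + 0.5·84.8/7 = 14.0571.
Expenditure on x_2: 7·14.0571 = 98.4; share = 0.2278.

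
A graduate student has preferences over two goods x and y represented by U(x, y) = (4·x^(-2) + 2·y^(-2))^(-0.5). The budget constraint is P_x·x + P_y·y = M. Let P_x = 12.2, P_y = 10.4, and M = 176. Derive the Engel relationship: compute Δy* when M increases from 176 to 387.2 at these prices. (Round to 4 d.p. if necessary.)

Δy* = 8.4566

MU_x ∝ 4·x^(-3), MU_y ∝ 2·y^(-3), so MRS = 2·(y/x)^(3) = P_x/P_y.
Solve for the ratio: y/x = [(1/2)·P_x/P_y]^(1/3).
With the ratio pinned down, the budget gives x* = M/(P_x + P_y·(y/x)) and y* = (y/x)·x*.
Numerically y/x = 0.837077, so x* = 176/(12.2 + 10.4·0.837077) = 8.4188 and y* = 0.837077·8.4188 = 7.0472.
At M' = 387.2: y* = 15.5038. Change: 15.5038 − 7.0472 = 8.4566.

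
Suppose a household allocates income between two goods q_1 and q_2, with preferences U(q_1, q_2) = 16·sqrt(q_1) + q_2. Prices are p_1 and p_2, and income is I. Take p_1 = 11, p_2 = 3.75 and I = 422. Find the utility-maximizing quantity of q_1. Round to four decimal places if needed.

Set MRS = p_1/p_2: 8·q_1^(−1/2) = p_1/p_2.
Solve: √q_1 = 8·p_2/p_1, so q_1*(p_1,p_2) = (8·p_2/p_1)², and q_2* = (I − p_1·q_1*)/p_2.
Plugging in: q_1* = (8·3.75/11)² = 7.438.

q_1* = 7.438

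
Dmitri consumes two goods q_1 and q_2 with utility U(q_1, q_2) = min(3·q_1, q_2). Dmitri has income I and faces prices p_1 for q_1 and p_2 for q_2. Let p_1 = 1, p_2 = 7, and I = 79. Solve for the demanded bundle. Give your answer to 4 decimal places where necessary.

With perfect complements, no substitution: consume in ratio q_1:q_2 = 1:3.
Budget: p_1·q_1 + p_2·3·q_1 = I, so (p_1 + 3·p_2)·q_1 = I.
Demand: q_1*(p_1,p_2,I) = I/(p_1 + 3·p_2), q_2* = 3·I/(p_1 + 3·p_2).
Here 1 + 3·7 = 22, giving q_1* = 3.5909 and q_2* = 10.7727.

q_1* = 3.5909, q_2* = 10.7727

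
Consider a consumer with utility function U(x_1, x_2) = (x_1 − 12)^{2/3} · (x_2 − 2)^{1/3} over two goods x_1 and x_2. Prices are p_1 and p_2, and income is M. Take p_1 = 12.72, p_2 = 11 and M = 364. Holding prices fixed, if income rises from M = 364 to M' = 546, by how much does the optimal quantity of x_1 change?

Discretionary income = 364 − 12·12.72 − 2·11 = 189.36; x_1* = 12 + 2/3·189.36/12.72 = 21.9245.
At M' = 546: x_1* = 31.4633. Change: 31.4633 − 21.9245 = 9.5388.

Δx_1* = 9.5388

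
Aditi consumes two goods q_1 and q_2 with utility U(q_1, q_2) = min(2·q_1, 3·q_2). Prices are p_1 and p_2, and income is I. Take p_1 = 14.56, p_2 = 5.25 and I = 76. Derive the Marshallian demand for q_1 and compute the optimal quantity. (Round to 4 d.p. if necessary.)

Leontief preferences: the optimum is at the kink where q_1/3 = q_2/2, i.e. q_2 = (2/3)·q_1.
Budget: p_1·q_1 + p_2·(2/3)·q_1 = I, so (3·p_1 + 2·p_2)·q_1 = 3·I.
Demand: q_1*(p_1,p_2,I) = 3·I/(3·p_1 + 2·p_2), q_2* = 2·I/(3·p_1 + 2·p_2).
Here 3·14.56 + 2·5.25 = 54.18, giving q_1* = 4.2082.

q_1* = 4.2082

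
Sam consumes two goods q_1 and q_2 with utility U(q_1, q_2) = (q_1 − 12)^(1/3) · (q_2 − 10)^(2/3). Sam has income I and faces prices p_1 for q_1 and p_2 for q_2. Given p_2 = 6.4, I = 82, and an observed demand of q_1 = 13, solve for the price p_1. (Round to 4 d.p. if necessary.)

p_1 = 1.2

This is Cobb-Douglas in (q_1−12, q_2−10): tangency gives 1/3·p_2·(q_2−10) = 2/3·p_1·(q_1−12).
After buying the subsistence bundle (12, 10), a share 1/3 of the remaining income goes to q_1: q_1* = 12 + 1/3·(I − 12p_1 − 10p_2)/p_1.
Set q_1* = 13 in the demand function and solve for p_1: p_1 = 1.2.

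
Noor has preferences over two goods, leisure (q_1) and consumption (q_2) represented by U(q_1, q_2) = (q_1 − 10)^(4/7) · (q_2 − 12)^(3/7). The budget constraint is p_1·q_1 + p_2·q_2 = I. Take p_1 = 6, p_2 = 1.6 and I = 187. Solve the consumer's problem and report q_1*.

MRS = (4/3)·(q_2−12)/(q_1−10). Tangency with p_1/p_2 gives q_2−12 = (3/4)·(p_1/p_2)·(q_1−10).
Substituting into the budget: q_1* = 10 + 4/7·(I − 10·p_1 − 12·p_2)/p_1, and q_2* = 12 + 3/7·(…)/p_2.
Discretionary income = 187 − 10·6 − 12·1.6 = 107.8; q_1* = 10 + 4/7·107.8/6 = 20.2667.

q_1* = 20.2667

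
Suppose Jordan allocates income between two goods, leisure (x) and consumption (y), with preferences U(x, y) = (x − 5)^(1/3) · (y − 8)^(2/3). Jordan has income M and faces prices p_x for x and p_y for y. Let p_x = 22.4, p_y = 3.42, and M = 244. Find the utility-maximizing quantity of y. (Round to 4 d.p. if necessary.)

Let x' = x−5, y' = y−8. MRS = (1/2)·y'/x' = p_x/p_y.
After buying the subsistence bundle (5, 8), a share 1/3 of the remaining income goes to x: x* = 5 + 1/3·(M − 5p_x − 8p_y)/p_x.
Discretionary income = 244 − 5·22.4 − 8·3.42 = 104.64; y* = 8 + 2/3·104.64/3.42 = 28.3977.

y* = 28.3977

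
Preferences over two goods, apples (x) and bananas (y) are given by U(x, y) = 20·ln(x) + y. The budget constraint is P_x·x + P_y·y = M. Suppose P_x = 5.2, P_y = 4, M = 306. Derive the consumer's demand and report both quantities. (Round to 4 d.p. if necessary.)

MU_x = 20/x, MU_y = 1. Tangency: 20/x = P_x/P_y.
So x*(P_x,P_y) = 20·P_y/P_x, independent of income; and y* = (M − 20·P_y)/P_y.
At the given prices: x* = 20·4/5.2 = 15.3846, and y* = 56.5.

x* = 15.3846, y* = 56.5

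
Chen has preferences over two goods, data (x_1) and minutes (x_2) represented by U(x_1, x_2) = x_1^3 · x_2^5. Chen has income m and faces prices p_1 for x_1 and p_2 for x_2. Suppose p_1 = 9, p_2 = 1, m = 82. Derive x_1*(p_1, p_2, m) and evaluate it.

x_1* = 3.4167

Tangency: MRS = (3/5)·x_2/x_1 = p_1/p_2.
So 3·p_2·x_2 = 5·p_1·x_1; combined with the budget, a share 0.375 of income goes to x_1.
Demand: x_1*(p_1,p_2,m) = 0.375·m/p_1 and x_2* = 0.625·m/p_2.
At p_1=9, p_2=1, m=82: x_1* = 0.375·82/9 = 3.4167.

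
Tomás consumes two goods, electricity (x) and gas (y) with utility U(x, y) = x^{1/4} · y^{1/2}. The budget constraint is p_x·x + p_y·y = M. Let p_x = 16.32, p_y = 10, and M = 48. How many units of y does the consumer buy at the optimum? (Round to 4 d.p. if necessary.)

The MRS is (1/2)·y/x. Set MRS = p_x/p_y.
So 0.25·p_y·y = 0.5·p_x·x; combined with the budget, a share 1/3 of income goes to x.
Demand: x*(p_x,p_y,M) = 1/3·M/p_x and y* = 2/3·M/p_y.
At p_x=16.32, p_y=10, M=48: y* = 2/3·48/10 = 3.2.

y* = 3.2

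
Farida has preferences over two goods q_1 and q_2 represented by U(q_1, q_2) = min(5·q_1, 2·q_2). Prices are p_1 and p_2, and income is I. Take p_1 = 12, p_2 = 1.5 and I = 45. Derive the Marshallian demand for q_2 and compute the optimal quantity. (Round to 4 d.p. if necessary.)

q_2* = 7.1429

With perfect complements, no substitution: consume in ratio q_1:q_2 = 2:5.
Budget: p_1·q_1 + p_2·(5/2)·q_1 = I, so (2·p_1 + 5·p_2)·q_1 = 2·I.
Demand: q_1*(p_1,p_2,I) = 2·I/(2·p_1 + 5·p_2), q_2* = 5·I/(2·p_1 + 5·p_2).
Here 2·12 + 5·1.5 = 31.5, giving q_2* = 7.1429.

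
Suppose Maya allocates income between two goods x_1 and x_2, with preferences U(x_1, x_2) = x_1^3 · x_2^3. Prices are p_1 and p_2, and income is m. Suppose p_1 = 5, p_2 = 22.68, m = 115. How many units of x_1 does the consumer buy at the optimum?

x_1* = 11.5

Tangency: MRS = x_2/x_1 = p_1/p_2.
Rearranging, p_2·x_2 = p_1·x_1. Substituting into the budget gives p_1·x_1·(1 + 1) = m.
Demand: x_1*(p_1,p_2,m) = 0.5·m/p_1 and x_2* = 0.5·m/p_2.
At p_1=5, p_2=22.68, m=115: x_1* = 0.5·115/5 = 11.5.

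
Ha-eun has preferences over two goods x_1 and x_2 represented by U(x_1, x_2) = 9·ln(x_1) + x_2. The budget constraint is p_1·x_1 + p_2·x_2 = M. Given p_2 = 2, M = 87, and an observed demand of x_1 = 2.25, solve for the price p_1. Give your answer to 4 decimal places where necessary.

p_1 = 8

MU_x_1 = 9/x_1, MU_x_2 = 1. Tangency: 9/x_1 = p_1/p_2.
So x_1*(p_1,p_2) = 9·p_2/p_1, independent of income; and x_2* = (M − 9·p_2)/p_2.
Set x_1* = 2.25 in the demand function and solve for p_1: p_1 = 8.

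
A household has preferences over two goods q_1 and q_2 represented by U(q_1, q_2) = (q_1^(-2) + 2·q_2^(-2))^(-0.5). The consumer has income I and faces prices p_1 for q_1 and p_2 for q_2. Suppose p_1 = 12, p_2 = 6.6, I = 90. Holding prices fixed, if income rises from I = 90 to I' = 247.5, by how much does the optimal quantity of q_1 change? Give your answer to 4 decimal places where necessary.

MRS = MU_q_1/MU_q_2 = (1/2)·(q_2/q_1)^(3). Set equal to p_1/p_2.
Solve for the ratio: q_2/q_1 = [2·p_1/p_2]^(1/3).
With the ratio pinned down, the budget gives q_1* = I/(p_1 + p_2·(q_2/q_1)) and q_2* = (q_2/q_1)·q_1*.
Numerically q_2/q_1 = 1.537762, so q_1* = 90/(12 + 6.6·1.537762) = 4.0633.
At I' = 247.5: q_1* = 11.1742. Change: 11.1742 − 4.0633 = 7.1109.

Δq_1* = 7.1109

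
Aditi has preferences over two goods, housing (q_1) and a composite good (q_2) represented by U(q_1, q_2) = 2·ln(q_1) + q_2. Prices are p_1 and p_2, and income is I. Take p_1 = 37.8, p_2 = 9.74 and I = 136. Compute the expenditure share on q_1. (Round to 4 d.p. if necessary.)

share on q_1 = 0.1432

So q_1*(p_1,p_2) = 2·p_2/p_1, independent of income; and q_2* = (I − 2·p_2)/p_2.
At the given prices: q_1* = 2·9.74/37.8 = 0.5153, and q_2* = 11.963.
Expenditure on q_1: 37.8·0.5153 = 19.48; share = 0.1432.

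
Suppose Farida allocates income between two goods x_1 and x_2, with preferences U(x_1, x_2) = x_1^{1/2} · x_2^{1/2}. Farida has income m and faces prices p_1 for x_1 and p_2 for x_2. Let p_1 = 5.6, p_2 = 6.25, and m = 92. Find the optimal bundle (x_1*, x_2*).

The MRS is x_2/x_1. Set MRS = p_1/p_2.
So 0.5·p_2·x_2 = 0.5·p_1·x_1; combined with the budget, a share 0.5 of income goes to x_1.
Demand: x_1*(p_1,p_2,m) = 0.5·m/p_1 and x_2* = 0.5·m/p_2.
At p_1=5.6, p_2=6.25, m=92: x_1* = 0.5·92/5.6 = 8.2143, x_2* = 7.36.

x_1* = 8.2143, x_2* = 7.36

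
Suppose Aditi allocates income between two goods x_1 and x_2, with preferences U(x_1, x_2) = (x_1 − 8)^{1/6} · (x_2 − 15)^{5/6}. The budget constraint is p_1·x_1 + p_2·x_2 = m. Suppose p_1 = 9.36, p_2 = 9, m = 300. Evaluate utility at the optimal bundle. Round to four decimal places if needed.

V = 6.3396

Let x_1' = x_1−8, x_2' = x_2−15. MRS = (1/5)·x_2'/x_1' = p_1/p_2.
After buying the subsistence bundle (8, 15), a share 1/6 of the remaining income goes to x_1: x_1* = 8 + 1/6·(m − 8p_1 − 15p_2)/p_1.
Discretionary income = 300 − 8·9.36 − 15·9 = 90.12; x_1* = 8 + 1/6·90.12/9.36 = 9.6047; x_2* = 15 + 5/6·90.12/9 = 23.3444.
Utility at the optimum: U(9.6047, 23.3444) = 6.3396.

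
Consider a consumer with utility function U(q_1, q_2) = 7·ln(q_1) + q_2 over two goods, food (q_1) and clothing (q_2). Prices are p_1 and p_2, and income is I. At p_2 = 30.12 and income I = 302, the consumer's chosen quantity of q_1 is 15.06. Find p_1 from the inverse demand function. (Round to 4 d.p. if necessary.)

p_1 = 14

MU_q_1 = 7/q_1, MU_q_2 = 1. Tangency: 7/q_1 = p_1/p_2.
So q_1*(p_1,p_2) = 7·p_2/p_1, independent of income; and q_2* = (I − 7·p_2)/p_2.
Set q_1* = 15.06 in the demand function and solve for p_1: p_1 = 14.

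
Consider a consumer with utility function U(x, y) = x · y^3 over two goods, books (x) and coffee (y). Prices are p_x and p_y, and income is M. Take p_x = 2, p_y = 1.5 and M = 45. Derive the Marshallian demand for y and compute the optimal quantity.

The MRS is (1/3)·y/x. Set MRS = p_x/p_y.
Rearranging, p_y·y = 3·p_x·x. Substituting into the budget gives p_x·x·(1 + 3) = M.
Demand: x*(p_x,p_y,M) = 0.25·M/p_x and y* = 0.75·M/p_y.
At p_x=2, p_y=1.5, M=45: y* = 0.75·45/1.5 = 22.5.

y* = 22.5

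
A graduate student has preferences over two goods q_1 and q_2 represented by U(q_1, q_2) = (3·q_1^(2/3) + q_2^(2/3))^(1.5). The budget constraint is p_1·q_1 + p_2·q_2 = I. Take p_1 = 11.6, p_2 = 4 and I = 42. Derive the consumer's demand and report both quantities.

MRS = MU_q_1/MU_q_2 = 3·(q_2/q_1)^(1/3). Set equal to p_1/p_2.
Hence q_2/q_1 = ((1/3)·p_1/p_2)^(1/(1/3)), i.e. raised to the 3 power.
With the ratio pinned down, the budget gives q_1* = I/(p_1 + p_2·(q_2/q_1)) and q_2* = (q_2/q_1)·q_1*.
Numerically q_2/q_1 = 0.903296, so q_1* = 42/(11.6 + 4·0.903296) = 2.7608 and q_2* = 0.903296·2.7608 = 2.4938.

q_1* = 2.7608, q_2* = 2.4938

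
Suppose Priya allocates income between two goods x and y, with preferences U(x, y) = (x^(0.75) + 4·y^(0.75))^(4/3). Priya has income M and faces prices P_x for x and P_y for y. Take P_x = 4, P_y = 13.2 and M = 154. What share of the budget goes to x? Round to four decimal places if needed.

MU_x ∝ x^(-0.25), MU_y ∝ 4·y^(-0.25), so MRS = (1/4)·(y/x)^(0.25) = P_x/P_y.
Solve for the ratio: y/x = [4·P_x/P_y]^(4).
Substitute y = (y/x)·x into the budget: x* = M/(P_x + P_y·(y/x)).
Numerically y/x = 2.15866, so x* = 154/(4 + 13.2·2.15866) = 4.7393 and y* = 2.15866·4.7393 = 10.2305.
Expenditure on x: 4·4.7393 = 18.9572; share = 0.1231.

share on x = 0.1231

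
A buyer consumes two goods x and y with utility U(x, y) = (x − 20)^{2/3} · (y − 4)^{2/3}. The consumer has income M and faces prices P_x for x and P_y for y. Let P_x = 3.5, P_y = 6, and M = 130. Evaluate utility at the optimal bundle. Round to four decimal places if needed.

V = 6.1975

This is Cobb-Douglas in (x−20, y−4): tangency gives 2/3·P_y·(y−4) = 2/3·P_x·(x−20).
After buying the subsistence bundle (20, 4), a share 0.5 of the remaining income goes to x: x* = 20 + 0.5·(M − 20P_x − 4P_y)/P_x.
Discretionary income = 130 − 20·3.5 − 4·6 = 36; x* = 20 + 0.5·36/3.5 = 25.1429; y* = 4 + 0.5·36/6 = 7.
Utility at the optimum: U(25.1429, 7) = 6.1975.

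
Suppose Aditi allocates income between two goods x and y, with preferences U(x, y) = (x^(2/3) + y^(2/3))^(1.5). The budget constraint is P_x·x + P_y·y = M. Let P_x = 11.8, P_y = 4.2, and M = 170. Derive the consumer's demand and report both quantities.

From the CES first-order condition, (y/x)^(1/3) = P_x/P_y.
Solve for the ratio: y/x = [P_x/P_y]^(3).
With the ratio pinned down, the budget gives x* = M/(P_x + P_y·(y/x)) and y* = (y/x)·x*.
Numerically y/x = 22.176763, so x* = 170/(11.8 + 4.2·22.176763) = 1.6199 and y* = 22.176763·1.6199 = 35.9249.

x* = 1.6199, y* = 35.9249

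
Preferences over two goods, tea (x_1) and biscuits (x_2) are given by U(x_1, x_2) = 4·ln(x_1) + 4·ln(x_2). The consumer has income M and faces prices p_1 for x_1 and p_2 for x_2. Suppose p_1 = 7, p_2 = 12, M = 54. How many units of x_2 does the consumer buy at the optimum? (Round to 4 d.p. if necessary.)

x_2* = 2.25

Tangency: MRS = x_2/x_1 = p_1/p_2.
So 4·p_2·x_2 = 4·p_1·x_1; combined with the budget, a share 0.5 of income goes to x_1.
Demand: x_1*(p_1,p_2,M) = 0.5·M/p_1 and x_2* = 0.5·M/p_2.
At p_1=7, p_2=12, M=54: x_2* = 0.5·54/12 = 2.25.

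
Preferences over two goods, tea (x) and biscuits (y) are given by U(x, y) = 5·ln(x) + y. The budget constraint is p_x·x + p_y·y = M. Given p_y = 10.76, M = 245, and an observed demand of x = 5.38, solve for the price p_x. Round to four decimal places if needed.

p_x = 10

Set MRS = p_x/p_y: (5/x)/1 = p_x/p_y.
So x*(p_x,p_y) = 5·p_y/p_x, independent of income; and y* = (M − 5·p_y)/p_y.
Set x* = 5.38 in the demand function and solve for p_x: p_x = 10.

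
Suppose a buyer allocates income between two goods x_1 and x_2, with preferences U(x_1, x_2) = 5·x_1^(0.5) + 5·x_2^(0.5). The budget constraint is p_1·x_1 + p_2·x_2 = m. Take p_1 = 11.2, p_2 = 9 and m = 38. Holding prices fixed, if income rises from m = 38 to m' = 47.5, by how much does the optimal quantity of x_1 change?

Δx_1* = 0.3779

MU_x_1 ∝ 5·x_1^(-0.5), MU_x_2 ∝ 5·x_2^(-0.5), so MRS = (x_2/x_1)^(0.5) = p_1/p_2.
Solve for the ratio: x_2/x_1 = [p_1/p_2]^(2).
Substitute x_2 = (x_2/x_1)·x_1 into the budget: x_1* = m/(p_1 + p_2·(x_2/x_1)).
Numerically x_2/x_1 = 1.548642, so x_1* = 38/(11.2 + 9·1.548642) = 1.5117.
At m' = 47.5: x_1* = 1.8896. Change: 1.8896 − 1.5117 = 0.3779.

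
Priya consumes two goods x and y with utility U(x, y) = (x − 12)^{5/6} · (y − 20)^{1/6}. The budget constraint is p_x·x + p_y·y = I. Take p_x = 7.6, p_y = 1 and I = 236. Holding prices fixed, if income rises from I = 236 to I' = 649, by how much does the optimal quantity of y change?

Let x' = x−12, y' = y−20. MRS = 5·y'/x' = p_x/p_y.
After buying the subsistence bundle (12, 20), a share 5/6 of the remaining income goes to x: x* = 12 + 5/6·(I − 12p_x − 20p_y)/p_x.
Discretionary income = 236 − 12·7.6 − 20·1 = 124.8; y* = 20 + 1/6·124.8/1 = 40.8.
At I' = 649: y* = 109.6333. Change: 109.6333 − 40.8 = 68.8333.

Δy* = 68.8333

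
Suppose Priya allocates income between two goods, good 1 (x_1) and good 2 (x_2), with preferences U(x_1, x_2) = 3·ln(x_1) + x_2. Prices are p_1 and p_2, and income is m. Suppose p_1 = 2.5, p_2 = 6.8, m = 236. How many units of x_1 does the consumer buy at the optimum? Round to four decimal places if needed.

Set MRS = p_1/p_2: (3/x_1)/1 = p_1/p_2.
So x_1*(p_1,p_2) = 3·p_2/p_1, independent of income; and x_2* = (m − 3·p_2)/p_2.
At the given prices: x_1* = 3·6.8/2.5 = 8.16.

x_1* = 8.16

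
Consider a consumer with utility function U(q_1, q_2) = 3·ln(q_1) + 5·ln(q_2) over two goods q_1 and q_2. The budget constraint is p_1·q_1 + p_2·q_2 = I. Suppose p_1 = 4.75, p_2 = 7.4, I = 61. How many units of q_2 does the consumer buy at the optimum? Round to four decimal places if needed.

The MRS is (3/5)·q_2/q_1. Set MRS = p_1/p_2.
Rearranging, p_2·q_2 = (5/3)·p_1·q_1. Substituting into the budget gives p_1·q_1·(1 + (5/3)) = I.
Demand: q_1*(p_1,p_2,I) = 0.375·I/p_1 and q_2* = 0.625·I/p_2.
At p_1=4.75, p_2=7.4, I=61: q_2* = 0.625·61/7.4 = 5.152.

q_2* = 5.152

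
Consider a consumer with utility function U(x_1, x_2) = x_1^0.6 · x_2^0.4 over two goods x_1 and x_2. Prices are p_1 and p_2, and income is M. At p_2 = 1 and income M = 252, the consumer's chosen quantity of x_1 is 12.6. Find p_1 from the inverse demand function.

p_1 = 12

MU_x_1/MU_x_2 = (0.6·x_2)/(0.4·x_1); tangency sets this equal to p_1/p_2.
Rearranging, p_2·x_2 = (2/3)·p_1·x_1. Substituting into the budget gives p_1·x_1·(1 + (2/3)) = M.
Demand: x_1*(p_1,p_2,M) = 0.6·M/p_1 and x_2* = 0.4·M/p_2.
Set x_1* = 12.6 in the demand function and solve for p_1: p_1 = 12.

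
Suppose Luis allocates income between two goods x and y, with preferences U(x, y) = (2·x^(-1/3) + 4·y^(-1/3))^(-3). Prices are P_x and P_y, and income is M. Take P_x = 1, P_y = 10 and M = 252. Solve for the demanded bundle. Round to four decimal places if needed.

x* = 63.1469, y* = 18.8853

From the CES first-order condition, (1/2)·(y/x)^(4/3) = P_x/P_y.
Hence y/x = (2·P_x/P_y)^(1/(4/3)), i.e. raised to the 0.75 power.
Substitute y = (y/x)·x into the budget: x* = M/(P_x + P_y·(y/x)).
Numerically y/x = 0.29907, so x* = 252/(1 + 10·0.29907) = 63.1469 and y* = 0.29907·63.1469 = 18.8853.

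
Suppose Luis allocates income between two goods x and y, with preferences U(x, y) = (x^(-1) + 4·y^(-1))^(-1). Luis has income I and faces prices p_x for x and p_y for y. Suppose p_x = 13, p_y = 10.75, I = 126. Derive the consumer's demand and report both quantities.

x* = 3.4386, y* = 7.5627

MRS = MU_x/MU_y = (1/4)·(y/x)^(2). Set equal to p_x/p_y.
Hence y/x = (4·p_x/p_y)^(1/(2)), i.e. raised to the 0.5 power.
With the ratio pinned down, the budget gives x* = I/(p_x + p_y·(y/x)) and y* = (y/x)·x*.
Numerically y/x = 2.199366, so x* = 126/(13 + 10.75·2.199366) = 3.4386 and y* = 2.199366·3.4386 = 7.5627.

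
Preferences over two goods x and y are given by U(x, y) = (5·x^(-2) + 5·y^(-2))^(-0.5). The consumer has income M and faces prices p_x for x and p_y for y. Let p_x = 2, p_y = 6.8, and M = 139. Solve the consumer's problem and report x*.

x* = 21.3118

MU_x ∝ 5·x^(-3), MU_y ∝ 5·y^(-3), so MRS = (y/x)^(3) = p_x/p_y.
Solve for the ratio: y/x = [p_x/p_y]^(1/3).
Substitute y = (y/x)·x into the budget: x* = M/(p_x + p_y·(y/x)).
Numerically y/x = 0.665029, so x* = 139/(2 + 6.8·0.665029) = 21.3118.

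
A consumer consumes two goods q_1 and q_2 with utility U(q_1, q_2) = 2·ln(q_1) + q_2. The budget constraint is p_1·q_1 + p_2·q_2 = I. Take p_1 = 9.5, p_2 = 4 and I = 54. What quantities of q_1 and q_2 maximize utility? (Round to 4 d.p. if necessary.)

q_1* = 0.8421, q_2* = 11.5

MU_q_1 = 2/q_1, MU_q_2 = 1. Tangency: 2/q_1 = p_1/p_2.
So q_1*(p_1,p_2) = 2·p_2/p_1, independent of income; and q_2* = (I − 2·p_2)/p_2.
At the given prices: q_1* = 2·4/9.5 = 0.8421, and q_2* = 11.5.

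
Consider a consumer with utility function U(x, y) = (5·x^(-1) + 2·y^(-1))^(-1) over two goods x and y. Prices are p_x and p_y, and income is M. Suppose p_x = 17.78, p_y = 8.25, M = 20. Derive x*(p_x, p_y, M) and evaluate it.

From the CES first-order condition, (5/2)·(y/x)^(2) = p_x/p_y.
Solve for the ratio: y/x = [(2/5)·p_x/p_y]^(0.5).
With the ratio pinned down, the budget gives x* = M/(p_x + p_y·(y/x)) and y* = (y/x)·x*.
Numerically y/x = 0.928472, so x* = 20/(17.78 + 8.25·0.928472) = 0.7862.

x* = 0.7862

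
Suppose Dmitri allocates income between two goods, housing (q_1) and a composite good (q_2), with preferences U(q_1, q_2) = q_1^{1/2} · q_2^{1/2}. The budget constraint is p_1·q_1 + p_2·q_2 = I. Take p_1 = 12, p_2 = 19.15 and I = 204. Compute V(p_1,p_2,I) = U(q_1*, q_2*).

The MRS is q_2/q_1. Set MRS = p_1/p_2.
So 0.5·p_2·q_2 = 0.5·p_1·q_1; combined with the budget, a share 0.5 of income goes to q_1.
Demand: q_1*(p_1,p_2,I) = 0.5·I/p_1 and q_2* = 0.5·I/p_2.
At p_1=12, p_2=19.15, I=204: q_1* = 0.5·204/12 = 8.5, q_2* = 5.3264.
Utility at the optimum: U(8.5, 5.3264) = 6.7286.

V = 6.7286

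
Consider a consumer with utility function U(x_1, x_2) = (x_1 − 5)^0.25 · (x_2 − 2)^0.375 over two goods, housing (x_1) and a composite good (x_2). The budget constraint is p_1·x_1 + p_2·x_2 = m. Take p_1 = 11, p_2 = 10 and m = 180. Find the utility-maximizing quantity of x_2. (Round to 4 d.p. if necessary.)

Let x_1' = x_1−5, x_2' = x_2−2. MRS = (2/3)·x_2'/x_1' = p_1/p_2.
Substituting into the budget: x_1* = 5 + 0.4·(m − 5·p_1 − 2·p_2)/p_1, and x_2* = 2 + 0.6·(…)/p_2.
Discretionary income = 180 − 5·11 − 2·10 = 105; x_2* = 2 + 0.6·105/10 = 8.3.

x_2* = 8.3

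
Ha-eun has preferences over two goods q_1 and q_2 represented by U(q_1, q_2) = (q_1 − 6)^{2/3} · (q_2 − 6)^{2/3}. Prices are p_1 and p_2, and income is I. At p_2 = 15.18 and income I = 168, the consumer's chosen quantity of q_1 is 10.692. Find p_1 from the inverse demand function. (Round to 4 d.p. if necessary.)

p_1 = 5

Let q_1' = q_1−6, q_2' = q_2−6. MRS = q_2'/q_1' = p_1/p_2.
Substituting into the budget: q_1* = 6 + 0.5·(I − 6·p_1 − 6·p_2)/p_1, and q_2* = 6 + 0.5·(…)/p_2.
Set q_1* = 10.692 in the demand function and solve for p_1: p_1 = 5.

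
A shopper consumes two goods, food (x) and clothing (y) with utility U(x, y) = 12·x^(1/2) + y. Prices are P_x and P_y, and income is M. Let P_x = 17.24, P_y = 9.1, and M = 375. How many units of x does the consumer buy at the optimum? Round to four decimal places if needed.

Plugging in: x* = (6·9.1/17.24)² = 10.0302.

x* = 10.0302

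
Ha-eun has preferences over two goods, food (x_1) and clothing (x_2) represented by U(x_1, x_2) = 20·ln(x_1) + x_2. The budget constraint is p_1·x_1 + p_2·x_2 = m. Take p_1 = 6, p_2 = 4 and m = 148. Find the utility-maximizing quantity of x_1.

x_1* = 13.3333

So x_1*(p_1,p_2) = 20·p_2/p_1, independent of income; and x_2* = (m − 20·p_2)/p_2.
At the given prices: x_1* = 20·4/6 = 13.3333.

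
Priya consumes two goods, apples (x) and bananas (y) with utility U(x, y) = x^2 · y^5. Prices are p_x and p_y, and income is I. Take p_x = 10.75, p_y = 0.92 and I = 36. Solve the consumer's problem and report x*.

Demand: x*(p_x,p_y,I) = 2/7·I/p_x and y* = 5/7·I/p_y.
At p_x=10.75, p_y=0.92, I=36: x* = 2/7·36/10.75 = 0.9568.

x* = 0.9568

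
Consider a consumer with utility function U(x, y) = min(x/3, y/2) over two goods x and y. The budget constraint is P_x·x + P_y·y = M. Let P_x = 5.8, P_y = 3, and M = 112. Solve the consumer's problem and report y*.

y* = 9.5726

With perfect complements, no substitution: consume in ratio x:y = 3:2.
Budget: P_x·x + P_y·(2/3)·x = M, so (3·P_x + 2·P_y)·x = 3·M.
Demand: x*(P_x,P_y,M) = 3·M/(3·P_x + 2·P_y), y* = 2·M/(3·P_x + 2·P_y).
Here 3·5.8 + 2·3 = 23.4, giving y* = 9.5726.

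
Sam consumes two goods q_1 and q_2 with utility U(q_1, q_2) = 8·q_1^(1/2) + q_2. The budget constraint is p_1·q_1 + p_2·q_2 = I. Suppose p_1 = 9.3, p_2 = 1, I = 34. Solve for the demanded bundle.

q_1* = 0.185, q_2* = 32.2796

Thus q_1* = (4·p_2/p_1)² — independent of I — with the rest of income spent on q_2.
Plugging in: q_1* = (4·1/9.3)² = 0.185, q_2* = 32.2796.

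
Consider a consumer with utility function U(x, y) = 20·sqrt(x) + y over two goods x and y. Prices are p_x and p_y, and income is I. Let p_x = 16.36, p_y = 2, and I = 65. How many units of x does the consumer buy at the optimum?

MU_x = 10/√x, MU_y = 1. Tangency: 10/√x = p_x/p_y.
Thus x* = (10·p_y/p_x)² — independent of I — with the rest of income spent on y.
Plugging in: x* = (10·2/16.36)² = 1.4945.

x* = 1.4945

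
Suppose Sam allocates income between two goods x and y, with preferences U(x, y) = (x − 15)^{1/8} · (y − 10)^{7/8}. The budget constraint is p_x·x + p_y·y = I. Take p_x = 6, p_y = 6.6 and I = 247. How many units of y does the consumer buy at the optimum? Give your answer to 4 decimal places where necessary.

y* = 22.0644

MRS = (1/7)·(y−10)/(x−15). Tangency with p_x/p_y gives y−10 = 7·(p_x/p_y)·(x−15).
Substituting into the budget: x* = 15 + 0.125·(I − 15·p_x − 10·p_y)/p_x, and y* = 10 + 0.875·(…)/p_y.
Discretionary income = 247 − 15·6 − 10·6.6 = 91; y* = 10 + 0.875·91/6.6 = 22.0644.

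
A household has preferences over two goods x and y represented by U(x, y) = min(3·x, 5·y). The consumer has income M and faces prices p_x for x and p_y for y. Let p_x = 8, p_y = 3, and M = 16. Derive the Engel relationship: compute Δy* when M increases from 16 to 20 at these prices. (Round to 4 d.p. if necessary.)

Here 5·8 + 3·3 = 49, giving y* = 0.9796.
At M' = 20: y* = 1.2245. Change: 1.2245 − 0.9796 = 0.2449.

Δy* = 0.2449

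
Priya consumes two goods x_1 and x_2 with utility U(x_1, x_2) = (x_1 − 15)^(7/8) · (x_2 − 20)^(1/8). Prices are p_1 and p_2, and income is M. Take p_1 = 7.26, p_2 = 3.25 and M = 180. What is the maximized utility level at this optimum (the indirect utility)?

Let x_1' = x_1−15, x_2' = x_2−20. MRS = 7·x_2'/x_1' = p_1/p_2.
After buying the subsistence bundle (15, 20), a share 0.875 of the remaining income goes to x_1: x_1* = 15 + 0.875·(M − 15p_1 − 20p_2)/p_1.
Discretionary income = 180 − 15·7.26 − 20·3.25 = 6.1; x_1* = 15 + 0.875·6.1/7.26 = 15.7352; x_2* = 20 + 0.125·6.1/3.25 = 20.2346.
Utility at the optimum: U(15.7352, 20.2346) = 0.6374.

V = 0.6374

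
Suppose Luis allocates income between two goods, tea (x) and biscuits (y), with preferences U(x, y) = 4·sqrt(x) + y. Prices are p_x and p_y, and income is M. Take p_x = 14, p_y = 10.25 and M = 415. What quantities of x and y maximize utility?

Utility is quasi-linear in y; the FOC for x is 2/√x = p_x/p_y.
Thus x* = (2·p_y/p_x)² — independent of M — with the rest of income spent on y.
Plugging in: x* = (2·10.25/14)² = 2.1441, y* = 37.5592.

x* = 2.1441, y* = 37.5592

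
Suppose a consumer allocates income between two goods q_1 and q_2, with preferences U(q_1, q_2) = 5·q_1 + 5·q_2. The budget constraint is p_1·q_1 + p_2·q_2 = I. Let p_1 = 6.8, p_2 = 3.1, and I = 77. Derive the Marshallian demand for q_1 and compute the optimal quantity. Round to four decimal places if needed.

Linear utility — the consumer picks whichever good has higher MU/price: 5/6.8 = 0.7353 vs 5/3.1 = 1.6129.
q_2 gives more utility per dollar, so spend all income on q_2: q_2* = I/p_2, q_1* = 0.
Numerically: q_1* = 0, q_2* = 24.8387.

q_1* = 0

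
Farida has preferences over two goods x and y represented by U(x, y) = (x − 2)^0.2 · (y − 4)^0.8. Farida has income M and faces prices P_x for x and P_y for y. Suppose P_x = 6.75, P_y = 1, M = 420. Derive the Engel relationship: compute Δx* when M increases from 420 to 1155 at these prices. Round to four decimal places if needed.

Δx* = 21.7778

This is Cobb-Douglas in (x−2, y−4): tangency gives 0.2·P_y·(y−4) = 0.8·P_x·(x−2).
After buying the subsistence bundle (2, 4), a share 0.2 of the remaining income goes to x: x* = 2 + 0.2·(M − 2P_x − 4P_y)/P_x.
Discretionary income = 420 − 2·6.75 − 4·1 = 402.5; x* = 2 + 0.2·402.5/6.75 = 13.9259.
At M' = 1155: x* = 35.7037. Change: 35.7037 − 13.9259 = 21.7778.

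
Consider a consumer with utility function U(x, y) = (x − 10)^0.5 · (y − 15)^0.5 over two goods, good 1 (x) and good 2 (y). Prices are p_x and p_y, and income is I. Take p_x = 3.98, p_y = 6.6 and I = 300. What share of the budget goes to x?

MRS = (y−15)/(x−10). Tangency with p_x/p_y gives y−15 = (p_x/p_y)·(x−10).
Substituting into the budget: x* = 10 + 0.5·(I − 10·p_x − 15·p_y)/p_x, and y* = 15 + 0.5·(…)/p_y.
Discretionary income = 300 − 10·3.98 − 15·6.6 = 161.2; x* = 10 + 0.5·161.2/3.98 = 30.2513; y* = 15 + 0.5·161.2/6.6 = 27.2121.
Expenditure on x: 3.98·30.2513 = 120.4; share = 0.4013.

share on x = 0.4013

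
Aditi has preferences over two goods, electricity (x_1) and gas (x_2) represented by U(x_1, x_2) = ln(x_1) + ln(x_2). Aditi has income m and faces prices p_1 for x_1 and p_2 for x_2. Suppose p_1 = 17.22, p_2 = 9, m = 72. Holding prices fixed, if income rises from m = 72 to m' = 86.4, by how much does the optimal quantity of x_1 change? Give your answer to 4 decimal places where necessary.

Δx_1* = 0.4181

The MRS is x_2/x_1. Set MRS = p_1/p_2.
Rearranging, p_2·x_2 = p_1·x_1. Substituting into the budget gives p_1·x_1·(1 + 1) = m.
Demand: x_1*(p_1,p_2,m) = 0.5·m/p_1 and x_2* = 0.5·m/p_2.
At p_1=17.22, p_2=9, m=72: x_1* = 0.5·72/17.22 = 2.0906.
At m' = 86.4: x_1* = 2.5087. Change: 2.5087 − 2.0906 = 0.4181.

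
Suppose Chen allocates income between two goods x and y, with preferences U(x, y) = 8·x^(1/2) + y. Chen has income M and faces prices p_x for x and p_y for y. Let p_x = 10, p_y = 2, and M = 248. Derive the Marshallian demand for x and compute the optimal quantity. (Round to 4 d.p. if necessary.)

x* = 0.64

Thus x* = (4·p_y/p_x)² — independent of M — with the rest of income spent on y.
Plugging in: x* = (4·2/10)² = 0.64.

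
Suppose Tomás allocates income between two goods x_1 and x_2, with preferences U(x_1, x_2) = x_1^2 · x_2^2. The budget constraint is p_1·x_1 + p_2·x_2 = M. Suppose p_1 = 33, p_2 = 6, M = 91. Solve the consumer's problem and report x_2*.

MU_x_1/MU_x_2 = (2·x_2)/(2·x_1); tangency sets this equal to p_1/p_2.
Rearranging, p_2·x_2 = p_1·x_1. Substituting into the budget gives p_1·x_1·(1 + 1) = M.
Demand: x_1*(p_1,p_2,M) = 0.5·M/p_1 and x_2* = 0.5·M/p_2.
At p_1=33, p_2=6, M=91: x_2* = 0.5·91/6 = 7.5833.

x_2* = 7.5833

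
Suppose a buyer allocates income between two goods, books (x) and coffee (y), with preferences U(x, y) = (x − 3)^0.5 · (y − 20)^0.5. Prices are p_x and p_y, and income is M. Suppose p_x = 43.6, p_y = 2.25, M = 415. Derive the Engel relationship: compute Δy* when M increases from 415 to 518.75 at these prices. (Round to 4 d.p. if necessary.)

Δy* = 23.0556

MRS = (y−20)/(x−3). Tangency with p_x/p_y gives y−20 = (p_x/p_y)·(x−3).
Substituting into the budget: x* = 3 + 0.5·(M − 3·p_x − 20·p_y)/p_x, and y* = 20 + 0.5·(…)/p_y.
Discretionary income = 415 − 3·43.6 − 20·2.25 = 239.2; y* = 20 + 0.5·239.2/2.25 = 73.1556.
At M' = 518.75: y* = 96.2111. Change: 96.2111 − 73.1556 = 23.0556.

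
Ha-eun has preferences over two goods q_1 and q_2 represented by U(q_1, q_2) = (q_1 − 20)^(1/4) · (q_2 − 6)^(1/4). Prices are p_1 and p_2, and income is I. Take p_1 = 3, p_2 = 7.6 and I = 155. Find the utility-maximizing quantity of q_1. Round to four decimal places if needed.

MRS = (q_2−6)/(q_1−20). Tangency with p_1/p_2 gives q_2−6 = (p_1/p_2)·(q_1−20).
After buying the subsistence bundle (20, 6), a share 0.5 of the remaining income goes to q_1: q_1* = 20 + 0.5·(I − 20p_1 − 6p_2)/p_1.
Discretionary income = 155 − 20·3 − 6·7.6 = 49.4; q_1* = 20 + 0.5·49.4/3 = 28.2333.

q_1* = 28.2333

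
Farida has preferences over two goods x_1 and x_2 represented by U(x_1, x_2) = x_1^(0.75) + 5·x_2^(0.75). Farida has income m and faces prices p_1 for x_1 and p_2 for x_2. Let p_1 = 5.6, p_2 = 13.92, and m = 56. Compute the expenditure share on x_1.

MRS = MU_x_1/MU_x_2 = (1/5)·(x_2/x_1)^(0.25). Set equal to p_1/p_2.
Hence x_2/x_1 = (5·p_1/p_2)^(1/(0.25)), i.e. raised to the 4 power.
With the ratio pinned down, the budget gives x_1* = m/(p_1 + p_2·(x_2/x_1)) and x_2* = (x_2/x_1)·x_1*.
Numerically x_2/x_1 = 16.370999, so x_1* = 56/(5.6 + 13.92·16.370999) = 0.2398 and x_2* = 16.370999·0.2398 = 3.9265.
Expenditure on x_1: 5.6·0.2398 = 1.3431; share = 0.024.

share on x_1 = 0.024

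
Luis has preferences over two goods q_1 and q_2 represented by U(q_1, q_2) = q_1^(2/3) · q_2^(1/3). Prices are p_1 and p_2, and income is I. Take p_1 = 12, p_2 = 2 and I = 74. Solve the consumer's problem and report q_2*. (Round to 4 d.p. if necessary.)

Tangency: MRS = 2·q_2/q_1 = p_1/p_2.
So 2/3·p_2·q_2 = 1/3·p_1·q_1; combined with the budget, a share 2/3 of income goes to q_1.
Demand: q_1*(p_1,p_2,I) = 2/3·I/p_1 and q_2* = 1/3·I/p_2.
At p_1=12, p_2=2, I=74: q_2* = 1/3·74/2 = 12.3333.

q_2* = 12.3333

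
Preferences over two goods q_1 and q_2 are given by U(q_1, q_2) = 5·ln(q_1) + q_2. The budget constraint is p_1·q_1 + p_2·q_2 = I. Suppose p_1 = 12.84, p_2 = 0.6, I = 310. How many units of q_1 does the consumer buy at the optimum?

q_1* = 0.2336

Set MRS = p_1/p_2: (5/q_1)/1 = p_1/p_2.
So q_1*(p_1,p_2) = 5·p_2/p_1, independent of income; and q_2* = (I − 5·p_2)/p_2.
At the given prices: q_1* = 5·0.6/12.84 = 0.2336.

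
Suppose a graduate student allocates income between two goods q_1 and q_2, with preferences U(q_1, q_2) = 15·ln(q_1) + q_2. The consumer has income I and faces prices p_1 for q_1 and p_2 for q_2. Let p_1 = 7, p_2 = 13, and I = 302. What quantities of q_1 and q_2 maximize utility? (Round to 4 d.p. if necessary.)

q_1* = 27.8571, q_2* = 8.2308

MU_q_1 = 15/q_1, MU_q_2 = 1. Tangency: 15/q_1 = p_1/p_2.
So q_1*(p_1,p_2) = 15·p_2/p_1, independent of income; and q_2* = (I − 15·p_2)/p_2.
At the given prices: q_1* = 15·13/7 = 27.8571, and q_2* = 8.2308.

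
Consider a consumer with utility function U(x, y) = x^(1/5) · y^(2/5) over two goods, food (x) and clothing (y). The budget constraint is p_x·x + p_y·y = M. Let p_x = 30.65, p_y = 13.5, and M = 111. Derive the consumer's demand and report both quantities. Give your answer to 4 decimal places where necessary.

x* = 1.2072, y* = 5.4815

Demand: x*(p_x,p_y,M) = 1/3·M/p_x and y* = 2/3·M/p_y.
At p_x=30.65, p_y=13.5, M=111: x* = 1/3·111/30.65 = 1.2072, y* = 5.4815.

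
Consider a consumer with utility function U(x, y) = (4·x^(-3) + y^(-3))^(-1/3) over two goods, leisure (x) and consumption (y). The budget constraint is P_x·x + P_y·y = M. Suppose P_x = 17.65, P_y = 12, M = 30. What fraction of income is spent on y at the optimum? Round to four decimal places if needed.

share on y = 0.3462

MRS = MU_x/MU_y = 4·(y/x)^(4). Set equal to P_x/P_y.
Solve for the ratio: y/x = [(1/4)·P_x/P_y]^(0.25).
With the ratio pinned down, the budget gives x* = M/(P_x + P_y·(y/x)) and y* = (y/x)·x*.
Numerically y/x = 0.77871, so x* = 30/(17.65 + 12·0.77871) = 1.1113 and y* = 0.77871·1.1113 = 0.8654.
Expenditure on y: 12·0.8654 = 10.3849; share = 0.3462.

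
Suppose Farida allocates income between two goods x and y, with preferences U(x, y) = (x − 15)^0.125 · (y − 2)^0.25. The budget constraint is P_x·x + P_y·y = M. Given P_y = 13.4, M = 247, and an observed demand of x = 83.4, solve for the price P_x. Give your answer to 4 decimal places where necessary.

MRS = (1/2)·(y−2)/(x−15). Tangency with P_x/P_y gives y−2 = 2·(P_x/P_y)·(x−15).
After buying the subsistence bundle (15, 2), a share 1/3 of the remaining income goes to x: x* = 15 + 1/3·(M − 15P_x − 2P_y)/P_x.
Set x* = 83.4 in the demand function and solve for P_x: P_x = 1.

P_x = 1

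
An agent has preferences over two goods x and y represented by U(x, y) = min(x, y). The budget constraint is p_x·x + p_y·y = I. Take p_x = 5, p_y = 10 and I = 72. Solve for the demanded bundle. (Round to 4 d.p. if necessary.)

Leontief preferences: the optimum is at the kink where x/1 = y/1, i.e. y = x.
Budget: p_x·x + p_y·x = I, so (p_x + p_y)·x = I.
Demand: x*(p_x,p_y,I) = I/(p_x + p_y), y* = I/(p_x + p_y).
Here 5 + 10 = 15, giving x* = 4.8 and y* = 4.8.

x* = 4.8, y* = 4.8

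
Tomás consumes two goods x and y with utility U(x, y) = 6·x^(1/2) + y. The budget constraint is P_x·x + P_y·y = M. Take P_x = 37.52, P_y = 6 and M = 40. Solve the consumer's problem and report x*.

Solve: √x = 3·P_y/P_x, so x*(P_x,P_y) = (3·P_y/P_x)², and y* = (M − P_x·x*)/P_y.
Plugging in: x* = (3·6/37.52)² = 0.2302.

x* = 0.2302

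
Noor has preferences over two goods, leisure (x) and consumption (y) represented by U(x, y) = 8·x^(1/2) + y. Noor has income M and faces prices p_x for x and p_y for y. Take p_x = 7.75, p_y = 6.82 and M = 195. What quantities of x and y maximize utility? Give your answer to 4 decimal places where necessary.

Set MRS = p_x/p_y: 4·x^(−1/2) = p_x/p_y.
Solve: √x = 4·p_y/p_x, so x*(p_x,p_y) = (4·p_y/p_x)², and y* = (M − p_x·x*)/p_y.
Plugging in: x* = (4·6.82/7.75)² = 12.3904, y* = 14.5124.

x* = 12.3904, y* = 14.5124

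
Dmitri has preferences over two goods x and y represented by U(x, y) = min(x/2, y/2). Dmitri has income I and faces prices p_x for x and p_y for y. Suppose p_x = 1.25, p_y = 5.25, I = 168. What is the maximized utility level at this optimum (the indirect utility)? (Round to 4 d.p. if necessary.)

V = 12.9231

With perfect complements, no substitution: consume in ratio x:y = 2:2.
Budget: p_x·x + p_y·x = I, so (2·p_x + 2·p_y)·x = 2·I.
Demand: x*(p_x,p_y,I) = 2·I/(2·p_x + 2·p_y), y* = 2·I/(2·p_x + 2·p_y).
Here 2·1.25 + 2·5.25 = 13, giving x* = 25.8462 and y* = 25.8462.
Utility at the optimum: U(25.8462, 25.8462) = 12.9231.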